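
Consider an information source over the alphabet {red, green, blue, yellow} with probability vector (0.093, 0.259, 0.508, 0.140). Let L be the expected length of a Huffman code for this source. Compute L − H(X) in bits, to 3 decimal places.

0.008 bits

Entropy H = −Σ p log₂ p ≈ 1.7169 bits.
Huffman merges: 93/1000+7/50→233/1000; 233/1000+259/1000→123/250; 123/250+127/250→1. L = 69/40 ≈ 1.7250.
L − H = 1.7250 − 1.7169 = 0.008 bits.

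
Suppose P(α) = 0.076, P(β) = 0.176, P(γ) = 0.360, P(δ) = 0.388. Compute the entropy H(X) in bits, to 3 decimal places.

H = −Σ pᵢ log₂ pᵢ.
−0.076·log₂(0.076) = 0.2826
−0.176·log₂(0.176) = 0.4411
−0.360·log₂(0.360) = 0.5306
−0.388·log₂(0.388) = 0.5300
Sum ≈ 1.7842 → 1.784 bits.

1.784 bits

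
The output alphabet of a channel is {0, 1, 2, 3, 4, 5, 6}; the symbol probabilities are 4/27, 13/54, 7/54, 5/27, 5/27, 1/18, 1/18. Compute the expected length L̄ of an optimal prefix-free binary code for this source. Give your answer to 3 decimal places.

2.685 bits/symbol

Repeatedly combine the two least-probable nodes; the expected code length is the sum of the merged weights.
merge 1/18 + 1/18 → 1/9
merge 1/9 + 7/54 → 13/54
merge 4/27 + 5/27 → 1/3
merge 5/27 + 13/54 → 23/54
merge 13/54 + 1/3 → 31/54
merge 23/54 + 31/54 → 1
L = 1/9 + 13/54 + 1/3 + 23/54 + 31/54 + 1 = 145/54 ≈ 2.685 bits/symbol.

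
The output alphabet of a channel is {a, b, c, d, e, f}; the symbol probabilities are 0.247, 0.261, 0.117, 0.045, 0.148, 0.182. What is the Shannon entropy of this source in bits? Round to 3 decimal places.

H = −Σ pᵢ log₂ pᵢ.
−0.247·log₂(0.247) = 0.4983
−0.261·log₂(0.261) = 0.5058
−0.117·log₂(0.117) = 0.3622
−0.045·log₂(0.045) = 0.2013
−0.148·log₂(0.148) = 0.4079
−0.182·log₂(0.182) = 0.4474
Sum ≈ 2.4229 → 2.423 bits.

2.423 bits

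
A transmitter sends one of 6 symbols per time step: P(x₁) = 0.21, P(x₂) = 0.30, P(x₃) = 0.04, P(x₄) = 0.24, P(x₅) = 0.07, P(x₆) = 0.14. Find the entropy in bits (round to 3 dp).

H = −Σ pᵢ log₂ pᵢ.
−0.21·log₂(0.21) = 0.4728
−0.30·log₂(0.30) = 0.5211
−0.04·log₂(0.04) = 0.1858
−0.24·log₂(0.24) = 0.4941
−0.07·log₂(0.07) = 0.2686
−0.14·log₂(0.14) = 0.3971
Sum ≈ 2.3395 → 2.339 bits.

2.339 bits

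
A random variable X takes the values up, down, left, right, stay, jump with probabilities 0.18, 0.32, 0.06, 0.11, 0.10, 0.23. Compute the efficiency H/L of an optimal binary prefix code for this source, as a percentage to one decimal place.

98.1%

Entropy H = −Σ p log₂ p ≈ 2.3850 bits.
Huffman merges: 3/50+1/10→4/25; 11/100+4/25→27/100; 9/50+23/100→41/100; 27/100+8/25→59/100; 41/100+59/100→1. L = 243/100 ≈ 2.4300.
Efficiency = H/L = 2.3850/2.4300 = 98.1%.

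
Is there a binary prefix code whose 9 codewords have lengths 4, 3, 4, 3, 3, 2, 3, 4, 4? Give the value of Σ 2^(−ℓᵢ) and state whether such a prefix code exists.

1; yes

With common denominator 2^4 = 16: Σ 2^(−ℓᵢ) = 1/16 + 2/16 + 1/16 + 2/16 + 2/16 + 4/16 + 2/16 + 1/16 + 1/16 = 16/16 = 1.
Kraft's inequality requires Σ ≤ 1; here Σ = 1 ≤ 1, so such a prefix code exists.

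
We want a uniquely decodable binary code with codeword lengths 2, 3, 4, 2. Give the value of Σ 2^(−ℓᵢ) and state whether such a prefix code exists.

0.6875; yes

With common denominator 2^4 = 16: Σ 2^(−ℓᵢ) = 4/16 + 2/16 + 1/16 + 4/16 = 11/16 = 0.6875.
Kraft's inequality requires Σ ≤ 1; here Σ = 0.6875 ≤ 1, so such a prefix code exists.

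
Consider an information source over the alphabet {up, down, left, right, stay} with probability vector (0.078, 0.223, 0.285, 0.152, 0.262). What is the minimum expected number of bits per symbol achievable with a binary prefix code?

2.23 bits/symbol

Repeatedly combine the two least-probable nodes; the expected code length is the sum of the merged weights.
merge 39/500 + 19/125 → 23/100
merge 223/1000 + 23/100 → 453/1000
merge 131/500 + 57/200 → 547/1000
merge 453/1000 + 547/1000 → 1
L = 23/100 + 453/1000 + 547/1000 + 1 = 223/100 = 2.23 bits/symbol.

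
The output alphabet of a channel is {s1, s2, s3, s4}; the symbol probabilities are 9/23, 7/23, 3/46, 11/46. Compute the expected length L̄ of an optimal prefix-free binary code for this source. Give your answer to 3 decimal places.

Repeatedly combine the two least-probable nodes; the expected code length is the sum of the merged weights.
merge 3/46 + 11/46 → 7/23
merge 7/23 + 7/23 → 14/23
merge 9/23 + 14/23 → 1
L = 7/23 + 14/23 + 1 = 44/23 ≈ 1.913 bits/symbol.

1.913 bits/symbol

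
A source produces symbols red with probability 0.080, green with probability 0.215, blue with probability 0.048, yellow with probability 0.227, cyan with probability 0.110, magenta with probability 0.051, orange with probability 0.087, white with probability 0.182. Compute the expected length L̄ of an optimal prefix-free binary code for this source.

2.824 bits/symbol

Repeatedly combine the two least-probable nodes; the expected code length is the sum of the merged weights.
merge 6/125 + 51/1000 → 99/1000
merge 2/25 + 87/1000 → 167/1000
merge 99/1000 + 11/100 → 209/1000
merge 167/1000 + 91/500 → 349/1000
merge 209/1000 + 43/200 → 53/125
merge 227/1000 + 349/1000 → 72/125
merge 53/125 + 72/125 → 1
L = 99/1000 + 167/1000 + 209/1000 + 349/1000 + 53/125 + 72/125 + 1 = 353/125 = 2.824 bits/symbol.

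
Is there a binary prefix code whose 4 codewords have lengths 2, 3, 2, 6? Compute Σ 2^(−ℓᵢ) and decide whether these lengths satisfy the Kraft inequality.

With common denominator 2^6 = 64: Σ 2^(−ℓᵢ) = 16/64 + 8/64 + 16/64 + 1/64 = 41/64 = 0.640625.
Kraft's inequality requires Σ ≤ 1; here Σ = 0.640625 ≤ 1, so such a prefix code exists.

0.640625; yes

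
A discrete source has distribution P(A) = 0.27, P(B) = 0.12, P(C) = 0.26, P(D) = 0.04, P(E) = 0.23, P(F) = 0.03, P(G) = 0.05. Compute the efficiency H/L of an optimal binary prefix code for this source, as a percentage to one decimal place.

99.7%

Entropy H = −Σ p log₂ p ≈ 2.4237 bits.
Huffman merges: 3/100+1/25→7/100; 1/20+7/100→3/25; 3/25+3/25→6/25; 23/100+6/25→47/100; 13/50+27/100→53/100; 47/100+53/100→1. L = 243/100 ≈ 2.4300.
Efficiency = H/L = 2.4237/2.4300 = 99.7%.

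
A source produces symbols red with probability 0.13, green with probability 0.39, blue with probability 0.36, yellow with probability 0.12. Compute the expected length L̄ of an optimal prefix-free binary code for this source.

1.86 bits/symbol

Repeatedly combine the two least-probable nodes; the expected code length is the sum of the merged weights.
merge 3/25 + 13/100 → 1/4
merge 1/4 + 9/25 → 61/100
merge 39/100 + 61/100 → 1
L = 1/4 + 61/100 + 1 = 93/50 = 1.86 bits/symbol.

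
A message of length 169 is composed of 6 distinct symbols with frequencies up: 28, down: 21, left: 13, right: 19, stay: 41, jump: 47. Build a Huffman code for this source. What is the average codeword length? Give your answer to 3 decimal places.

2.479 bits/symbol

Probabilities are the counts divided by 169.
Repeatedly combine the two least-probable nodes; the expected code length is the sum of the merged weights.
merge 1/13 + 19/169 → 32/169
merge 21/169 + 28/169 → 49/169
merge 32/169 + 41/169 → 73/169
merge 47/169 + 49/169 → 96/169
merge 73/169 + 96/169 → 1
L = 32/169 + 49/169 + 73/169 + 96/169 + 1 = 419/169 ≈ 2.479 bits/symbol.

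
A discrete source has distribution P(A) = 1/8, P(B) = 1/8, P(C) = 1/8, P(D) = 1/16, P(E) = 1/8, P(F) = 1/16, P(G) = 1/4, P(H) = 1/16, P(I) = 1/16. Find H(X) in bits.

Each probability is a power of 1/2, so log₂(1/p) is an integer.
H = Σ p·log₂(1/p) = 1/8·3 + 1/8·3 + 1/8·3 + 1/16·4 + 1/8·3 + 1/16·4 + 1/4·2 + 1/16·4 + 1/16·4 = 3 bits.

3 bits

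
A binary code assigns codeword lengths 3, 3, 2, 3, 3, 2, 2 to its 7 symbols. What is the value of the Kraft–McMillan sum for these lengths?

1.25

With common denominator 2^3 = 8: Σ 2^(−ℓᵢ) = 1/8 + 1/8 + 2/8 + 1/8 + 1/8 + 2/8 + 2/8 = 10/8 = 1.25.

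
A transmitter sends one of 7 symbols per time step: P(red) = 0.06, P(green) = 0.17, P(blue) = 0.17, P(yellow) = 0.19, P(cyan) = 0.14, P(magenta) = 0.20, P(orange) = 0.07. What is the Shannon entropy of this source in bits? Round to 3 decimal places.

H = −Σ pᵢ log₂ pᵢ.
−0.06·log₂(0.06) = 0.2435
−0.17·log₂(0.17) = 0.4346
−0.17·log₂(0.17) = 0.4346
−0.19·log₂(0.19) = 0.4552
−0.14·log₂(0.14) = 0.3971
−0.20·log₂(0.20) = 0.4644
−0.07·log₂(0.07) = 0.2686
Sum ≈ 2.6980 → 2.698 bits.

2.698 bits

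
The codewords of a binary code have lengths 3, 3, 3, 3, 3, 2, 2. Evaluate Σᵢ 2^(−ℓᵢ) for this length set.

1.125

With common denominator 2^3 = 8: Σ 2^(−ℓᵢ) = 1/8 + 1/8 + 1/8 + 1/8 + 1/8 + 2/8 + 2/8 = 9/8 = 1.125.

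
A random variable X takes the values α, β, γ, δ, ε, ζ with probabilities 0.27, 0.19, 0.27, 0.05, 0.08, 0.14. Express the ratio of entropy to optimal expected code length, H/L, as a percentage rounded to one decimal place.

99.2%

Entropy H = −Σ p log₂ p ≈ 2.3800 bits.
Huffman merges: 1/20+2/25→13/100; 13/100+7/50→27/100; 19/100+27/100→23/50; 27/100+27/100→27/50; 23/50+27/50→1. L = 12/5 ≈ 2.4000.
Efficiency = H/L = 2.3800/2.4000 = 99.2%.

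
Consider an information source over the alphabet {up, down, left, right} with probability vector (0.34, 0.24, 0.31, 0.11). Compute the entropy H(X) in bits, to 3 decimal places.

1.897 bits

H = −Σ pᵢ log₂ pᵢ.
−0.34·log₂(0.34) = 0.5292
−0.24·log₂(0.24) = 0.4941
−0.31·log₂(0.31) = 0.5238
−0.11·log₂(0.11) = 0.3503
Sum ≈ 1.8974 → 1.897 bits.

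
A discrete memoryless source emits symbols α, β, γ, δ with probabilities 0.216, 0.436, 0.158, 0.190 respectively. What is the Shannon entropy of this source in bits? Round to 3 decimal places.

H = −Σ pᵢ log₂ pᵢ.
−0.216·log₂(0.216) = 0.4776
−0.436·log₂(0.436) = 0.5222
−0.158·log₂(0.158) = 0.4206
−0.190·log₂(0.190) = 0.4552
Sum ≈ 1.8755 → 1.876 bits.

1.876 bits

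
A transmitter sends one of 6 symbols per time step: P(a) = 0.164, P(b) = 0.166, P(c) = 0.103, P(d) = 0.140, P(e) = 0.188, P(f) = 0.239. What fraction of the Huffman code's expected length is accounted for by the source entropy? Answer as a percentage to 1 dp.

Entropy H = −Σ p log₂ p ≈ 2.5395 bits.
Huffman merges: 103/1000+7/50→243/1000; 41/250+83/500→33/100; 47/250+239/1000→427/1000; 243/1000+33/100→573/1000; 427/1000+573/1000→1. L = 2573/1000 ≈ 2.5730.
Efficiency = H/L = 2.5395/2.5730 = 98.7%.

98.7%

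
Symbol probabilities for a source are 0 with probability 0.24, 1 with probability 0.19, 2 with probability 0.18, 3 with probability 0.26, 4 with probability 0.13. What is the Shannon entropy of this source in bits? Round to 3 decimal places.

H = −Σ pᵢ log₂ pᵢ.
−0.24·log₂(0.24) = 0.4941
−0.19·log₂(0.19) = 0.4552
−0.18·log₂(0.18) = 0.4453
−0.26·log₂(0.26) = 0.5053
−0.13·log₂(0.13) = 0.3826
Sum ≈ 2.2826 → 2.283 bits.

2.283 bits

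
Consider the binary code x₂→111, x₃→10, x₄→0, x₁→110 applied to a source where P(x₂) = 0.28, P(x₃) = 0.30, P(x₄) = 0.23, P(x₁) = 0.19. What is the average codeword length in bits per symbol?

2.24 bits/symbol

L̄ = Σ pᵢ·ℓᵢ = 0.28·3 + 0.30·2 + 0.23·1 + 0.19·3 = 2.24 bits/symbol.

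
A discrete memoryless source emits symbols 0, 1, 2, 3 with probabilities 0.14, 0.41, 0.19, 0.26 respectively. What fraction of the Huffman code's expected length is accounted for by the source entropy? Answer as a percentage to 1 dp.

98.2%

Entropy H = −Σ p log₂ p ≈ 1.8850 bits.
Huffman merges: 7/50+19/100→33/100; 13/50+33/100→59/100; 41/100+59/100→1. L = 48/25 ≈ 1.9200.
Efficiency = H/L = 1.8850/1.9200 = 98.2%.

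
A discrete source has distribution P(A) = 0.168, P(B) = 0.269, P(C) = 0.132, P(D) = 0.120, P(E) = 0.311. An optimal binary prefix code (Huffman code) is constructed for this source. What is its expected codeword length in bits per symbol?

Repeatedly combine the two least-probable nodes; the expected code length is the sum of the merged weights.
merge 3/25 + 33/250 → 63/250
merge 21/125 + 63/250 → 21/50
merge 269/1000 + 311/1000 → 29/50
merge 21/50 + 29/50 → 1
L = 63/250 + 21/50 + 29/50 + 1 = 563/250 = 2.252 bits/symbol.

2.252 bits/symbol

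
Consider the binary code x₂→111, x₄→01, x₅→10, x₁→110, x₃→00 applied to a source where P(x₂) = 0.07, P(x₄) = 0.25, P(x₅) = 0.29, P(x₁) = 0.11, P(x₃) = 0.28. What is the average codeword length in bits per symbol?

L̄ = Σ pᵢ·ℓᵢ = 0.07·3 + 0.25·2 + 0.29·2 + 0.11·3 + 0.28·2 = 2.18 bits/symbol.

2.18 bits/symbol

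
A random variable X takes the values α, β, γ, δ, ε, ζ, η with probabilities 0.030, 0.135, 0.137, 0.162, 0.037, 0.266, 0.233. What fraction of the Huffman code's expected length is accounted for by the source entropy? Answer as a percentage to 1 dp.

98.7%

Entropy H = −Σ p log₂ p ≈ 2.5339 bits.
Huffman merges: 3/100+37/1000→67/1000; 67/1000+27/200→101/500; 137/1000+81/500→299/1000; 101/500+233/1000→87/200; 133/500+299/1000→113/200; 87/200+113/200→1. L = 321/125 ≈ 2.5680.
Efficiency = H/L = 2.5339/2.5680 = 98.7%.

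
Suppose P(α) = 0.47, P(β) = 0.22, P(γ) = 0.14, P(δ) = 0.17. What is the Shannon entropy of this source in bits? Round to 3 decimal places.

1.824 bits

H = −Σ pᵢ log₂ pᵢ.
−0.47·log₂(0.47) = 0.5120
−0.22·log₂(0.22) = 0.4806
−0.14·log₂(0.14) = 0.3971
−0.17·log₂(0.17) = 0.4346
Sum ≈ 1.8242 → 1.824 bits.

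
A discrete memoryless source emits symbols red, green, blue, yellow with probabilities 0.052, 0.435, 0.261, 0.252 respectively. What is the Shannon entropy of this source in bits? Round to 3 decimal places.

1.751 bits

H = −Σ pᵢ log₂ pᵢ.
−0.052·log₂(0.052) = 0.2218
−0.435·log₂(0.435) = 0.5224
−0.261·log₂(0.261) = 0.5058
−0.252·log₂(0.252) = 0.5011
Sum ≈ 1.7511 → 1.751 bits.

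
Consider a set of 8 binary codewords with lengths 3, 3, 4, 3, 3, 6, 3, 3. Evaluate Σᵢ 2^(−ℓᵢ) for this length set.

With common denominator 2^6 = 64: Σ 2^(−ℓᵢ) = 8/64 + 8/64 + 4/64 + 8/64 + 8/64 + 1/64 + 8/64 + 8/64 = 53/64 = 0.828125.

0.828125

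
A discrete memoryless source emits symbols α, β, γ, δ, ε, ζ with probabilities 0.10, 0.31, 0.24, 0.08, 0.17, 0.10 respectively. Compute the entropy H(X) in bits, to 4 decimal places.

2.4084 bits

H = −Σ pᵢ log₂ pᵢ.
−0.10·log₂(0.10) = 0.3322
−0.31·log₂(0.31) = 0.5238
−0.24·log₂(0.24) = 0.4941
−0.08·log₂(0.08) = 0.2915
−0.17·log₂(0.17) = 0.4346
−0.10·log₂(0.10) = 0.3322
Sum ≈ 2.4084 → 2.4084 bits.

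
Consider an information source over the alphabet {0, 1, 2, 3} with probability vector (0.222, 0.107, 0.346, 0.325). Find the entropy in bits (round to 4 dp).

1.8838 bits

H = −Σ pᵢ log₂ pᵢ.
−0.222·log₂(0.222) = 0.4820
−0.107·log₂(0.107) = 0.3450
−0.346·log₂(0.346) = 0.5298
−0.325·log₂(0.325) = 0.5270
Sum ≈ 1.8838 → 1.8838 bits.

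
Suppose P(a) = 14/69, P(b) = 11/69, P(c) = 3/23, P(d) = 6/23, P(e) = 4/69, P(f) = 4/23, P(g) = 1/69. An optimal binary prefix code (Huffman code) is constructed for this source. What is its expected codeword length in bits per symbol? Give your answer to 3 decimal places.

Repeatedly combine the two least-probable nodes; the expected code length is the sum of the merged weights.
merge 1/69 + 4/69 → 5/69
merge 5/69 + 3/23 → 14/69
merge 11/69 + 4/23 → 1/3
merge 14/69 + 14/69 → 28/69
merge 6/23 + 1/3 → 41/69
merge 28/69 + 41/69 → 1
L = 5/69 + 14/69 + 1/3 + 28/69 + 41/69 + 1 = 60/23 ≈ 2.609 bits/symbol.

2.609 bits/symbol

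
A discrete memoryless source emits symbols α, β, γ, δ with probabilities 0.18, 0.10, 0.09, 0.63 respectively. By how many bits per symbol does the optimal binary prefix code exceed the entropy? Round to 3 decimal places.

Entropy H = −Σ p log₂ p ≈ 1.5101 bits.
Huffman merges: 9/100+1/10→19/100; 9/50+19/100→37/100; 37/100+63/100→1. L = 39/25 ≈ 1.5600.
L − H = 1.5600 − 1.5101 = 0.050 bits.

0.050 bits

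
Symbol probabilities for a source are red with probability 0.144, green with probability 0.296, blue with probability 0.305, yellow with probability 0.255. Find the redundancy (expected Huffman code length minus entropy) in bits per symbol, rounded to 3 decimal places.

0.052 bits

Entropy H = −Σ p log₂ p ≈ 1.9477 bits.
Huffman merges: 18/125+51/200→399/1000; 37/125+61/200→601/1000; 399/1000+601/1000→1. L = 2 ≈ 2.0000.
L − H = 2.0000 − 1.9477 = 0.052 bits.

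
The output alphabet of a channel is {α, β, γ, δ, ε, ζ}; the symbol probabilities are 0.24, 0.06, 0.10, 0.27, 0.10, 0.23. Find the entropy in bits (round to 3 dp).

H = −Σ pᵢ log₂ pᵢ.
−0.24·log₂(0.24) = 0.4941
−0.06·log₂(0.06) = 0.2435
−0.10·log₂(0.10) = 0.3322
−0.27·log₂(0.27) = 0.5100
−0.10·log₂(0.10) = 0.3322
−0.23·log₂(0.23) = 0.4877
Sum ≈ 2.3997 → 2.400 bits.

2.400 bits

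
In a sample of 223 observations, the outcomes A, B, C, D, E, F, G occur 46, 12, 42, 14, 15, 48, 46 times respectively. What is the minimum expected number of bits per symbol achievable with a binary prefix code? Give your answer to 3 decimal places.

2.673 bits/symbol

Probabilities are the counts divided by 223.
Repeatedly combine the two least-probable nodes; the expected code length is the sum of the merged weights.
merge 12/223 + 14/223 → 26/223
merge 15/223 + 26/223 → 41/223
merge 41/223 + 42/223 → 83/223
merge 46/223 + 46/223 → 92/223
merge 48/223 + 83/223 → 131/223
merge 92/223 + 131/223 → 1
L = 26/223 + 41/223 + 83/223 + 92/223 + 131/223 + 1 = 596/223 ≈ 2.673 bits/symbol.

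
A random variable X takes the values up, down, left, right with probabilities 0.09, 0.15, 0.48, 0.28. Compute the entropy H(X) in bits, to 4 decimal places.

H = −Σ pᵢ log₂ pᵢ.
−0.09·log₂(0.09) = 0.3127
−0.15·log₂(0.15) = 0.4105
−0.48·log₂(0.48) = 0.5083
−0.28·log₂(0.28) = 0.5142
Sum ≈ 1.7457 → 1.7457 bits.

1.7457 bits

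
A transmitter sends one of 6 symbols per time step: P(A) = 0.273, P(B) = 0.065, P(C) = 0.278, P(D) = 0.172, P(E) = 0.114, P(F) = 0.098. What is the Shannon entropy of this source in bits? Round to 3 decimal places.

H = −Σ pᵢ log₂ pᵢ.
−0.273·log₂(0.273) = 0.5113
−0.065·log₂(0.065) = 0.2563
−0.278·log₂(0.278) = 0.5134
−0.172·log₂(0.172) = 0.4368
−0.114·log₂(0.114) = 0.3571
−0.098·log₂(0.098) = 0.3284
Sum ≈ 2.4034 → 2.403 bits.

2.403 bits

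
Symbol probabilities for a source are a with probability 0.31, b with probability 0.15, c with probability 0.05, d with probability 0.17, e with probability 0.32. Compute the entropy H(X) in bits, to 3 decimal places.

H = −Σ pᵢ log₂ pᵢ.
−0.31·log₂(0.31) = 0.5238
−0.15·log₂(0.15) = 0.4105
−0.05·log₂(0.05) = 0.2161
−0.17·log₂(0.17) = 0.4346
−0.32·log₂(0.32) = 0.5260
Sum ≈ 2.1111 → 2.111 bits.

2.111 bits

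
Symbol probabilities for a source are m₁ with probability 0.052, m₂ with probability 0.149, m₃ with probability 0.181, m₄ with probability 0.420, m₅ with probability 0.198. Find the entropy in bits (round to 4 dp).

H = −Σ pᵢ log₂ pᵢ.
−0.052·log₂(0.052) = 0.2218
−0.149·log₂(0.149) = 0.4092
−0.181·log₂(0.181) = 0.4463
−0.420·log₂(0.420) = 0.5256
−0.198·log₂(0.198) = 0.4626
Sum ≈ 2.0656 → 2.0656 bits.

2.0656 bits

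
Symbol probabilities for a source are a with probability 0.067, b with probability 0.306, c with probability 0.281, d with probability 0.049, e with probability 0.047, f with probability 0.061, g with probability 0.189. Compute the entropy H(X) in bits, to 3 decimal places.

H = −Σ pᵢ log₂ pᵢ.
−0.067·log₂(0.067) = 0.2613
−0.306·log₂(0.306) = 0.5228
−0.281·log₂(0.281) = 0.5146
−0.049·log₂(0.049) = 0.2132
−0.047·log₂(0.047) = 0.2073
−0.061·log₂(0.061) = 0.2461
−0.189·log₂(0.189) = 0.4543
Sum ≈ 2.4196 → 2.420 bits.

2.420 bits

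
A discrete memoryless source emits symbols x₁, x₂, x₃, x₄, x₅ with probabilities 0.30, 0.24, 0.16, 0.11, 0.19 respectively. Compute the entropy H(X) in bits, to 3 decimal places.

H = −Σ pᵢ log₂ pᵢ.
−0.30·log₂(0.30) = 0.5211
−0.24·log₂(0.24) = 0.4941
−0.16·log₂(0.16) = 0.4230
−0.11·log₂(0.11) = 0.3503
−0.19·log₂(0.19) = 0.4552
Sum ≈ 2.2438 → 2.244 bits.

2.244 bits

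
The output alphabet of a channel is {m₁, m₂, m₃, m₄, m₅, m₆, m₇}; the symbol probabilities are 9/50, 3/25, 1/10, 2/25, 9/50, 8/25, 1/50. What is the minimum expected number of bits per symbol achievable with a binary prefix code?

Repeatedly combine the two least-probable nodes; the expected code length is the sum of the merged weights.
merge 1/50 + 2/25 → 1/10
merge 1/10 + 1/10 → 1/5
merge 3/25 + 9/50 → 3/10
merge 9/50 + 1/5 → 19/50
merge 3/10 + 8/25 → 31/50
merge 19/50 + 31/50 → 1
L = 1/10 + 1/5 + 3/10 + 19/50 + 31/50 + 1 = 13/5 = 2.6 bits/symbol.

2.6 bits/symbol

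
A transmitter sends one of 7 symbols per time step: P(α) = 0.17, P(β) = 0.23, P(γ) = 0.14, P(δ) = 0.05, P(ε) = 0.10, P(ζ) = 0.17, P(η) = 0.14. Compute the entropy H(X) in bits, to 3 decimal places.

H = −Σ pᵢ log₂ pᵢ.
−0.17·log₂(0.17) = 0.4346
−0.23·log₂(0.23) = 0.4877
−0.14·log₂(0.14) = 0.3971
−0.05·log₂(0.05) = 0.2161
−0.10·log₂(0.10) = 0.3322
−0.17·log₂(0.17) = 0.4346
−0.14·log₂(0.14) = 0.3971
Sum ≈ 2.6994 → 2.699 bits.

2.699 bits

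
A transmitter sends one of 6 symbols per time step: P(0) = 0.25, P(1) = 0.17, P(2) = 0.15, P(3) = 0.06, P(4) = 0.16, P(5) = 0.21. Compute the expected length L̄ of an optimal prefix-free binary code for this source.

Repeatedly combine the two least-probable nodes; the expected code length is the sum of the merged weights.
merge 3/50 + 3/20 → 21/100
merge 4/25 + 17/100 → 33/100
merge 21/100 + 21/100 → 21/50
merge 1/4 + 33/100 → 29/50
merge 21/50 + 29/50 → 1
L = 21/100 + 33/100 + 21/50 + 29/50 + 1 = 127/50 = 2.54 bits/symbol.

2.54 bits/symbol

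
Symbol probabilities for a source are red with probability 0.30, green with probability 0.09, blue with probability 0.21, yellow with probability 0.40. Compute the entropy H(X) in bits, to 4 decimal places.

H = −Σ pᵢ log₂ pᵢ.
−0.30·log₂(0.30) = 0.5211
−0.09·log₂(0.09) = 0.3127
−0.21·log₂(0.21) = 0.4728
−0.40·log₂(0.40) = 0.5288
Sum ≈ 1.8353 → 1.8353 bits.

1.8353 bits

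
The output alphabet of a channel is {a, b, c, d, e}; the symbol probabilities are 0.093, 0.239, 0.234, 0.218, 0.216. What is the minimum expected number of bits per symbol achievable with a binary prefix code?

2.309 bits/symbol

Repeatedly combine the two least-probable nodes; the expected code length is the sum of the merged weights.
merge 93/1000 + 27/125 → 309/1000
merge 109/500 + 117/500 → 113/250
merge 239/1000 + 309/1000 → 137/250
merge 113/250 + 137/250 → 1
L = 309/1000 + 113/250 + 137/250 + 1 = 2309/1000 = 2.309 bits/symbol.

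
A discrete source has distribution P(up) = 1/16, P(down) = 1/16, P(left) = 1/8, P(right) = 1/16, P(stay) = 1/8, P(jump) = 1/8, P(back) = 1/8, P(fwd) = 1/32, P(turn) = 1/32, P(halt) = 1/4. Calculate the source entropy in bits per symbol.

3.0625 bits

Each probability is a power of 1/2, so log₂(1/p) is an integer.
H = Σ p·log₂(1/p) = 1/16·4 + 1/16·4 + 1/8·3 + 1/16·4 + 1/8·3 + 1/8·3 + 1/8·3 + 1/32·5 + 1/32·5 + 1/4·2 = 3.0625 bits.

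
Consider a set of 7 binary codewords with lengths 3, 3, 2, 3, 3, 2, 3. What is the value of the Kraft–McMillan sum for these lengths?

With common denominator 2^3 = 8: Σ 2^(−ℓᵢ) = 1/8 + 1/8 + 2/8 + 1/8 + 1/8 + 2/8 + 1/8 = 9/8 = 1.125.

1.125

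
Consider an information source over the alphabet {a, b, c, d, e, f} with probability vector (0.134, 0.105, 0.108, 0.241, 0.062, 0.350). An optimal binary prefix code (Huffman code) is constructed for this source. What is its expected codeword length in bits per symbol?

2.409 bits/symbol

Repeatedly combine the two least-probable nodes; the expected code length is the sum of the merged weights.
merge 31/500 + 21/200 → 167/1000
merge 27/250 + 67/500 → 121/500
merge 167/1000 + 241/1000 → 51/125
merge 121/500 + 7/20 → 74/125
merge 51/125 + 74/125 → 1
L = 167/1000 + 121/500 + 51/125 + 74/125 + 1 = 2409/1000 = 2.409 bits/symbol.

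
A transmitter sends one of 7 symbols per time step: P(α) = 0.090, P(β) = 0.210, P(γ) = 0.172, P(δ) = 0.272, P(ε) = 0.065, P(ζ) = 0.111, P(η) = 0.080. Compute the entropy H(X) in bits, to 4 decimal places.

H = −Σ pᵢ log₂ pᵢ.
−0.090·log₂(0.090) = 0.3127
−0.210·log₂(0.210) = 0.4728
−0.172·log₂(0.172) = 0.4368
−0.272·log₂(0.272) = 0.5109
−0.065·log₂(0.065) = 0.2563
−0.111·log₂(0.111) = 0.3520
−0.080·log₂(0.080) = 0.2915
Sum ≈ 2.6330 → 2.6330 bits.

2.6330 bits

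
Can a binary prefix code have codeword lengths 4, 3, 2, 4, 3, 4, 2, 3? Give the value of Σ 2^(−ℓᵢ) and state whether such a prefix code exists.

With common denominator 2^4 = 16: Σ 2^(−ℓᵢ) = 1/16 + 2/16 + 4/16 + 1/16 + 2/16 + 1/16 + 4/16 + 2/16 = 17/16 = 1.0625.
Kraft's inequality requires Σ ≤ 1; here Σ = 1.0625 > 1, so no such prefix code exists.

1.0625; no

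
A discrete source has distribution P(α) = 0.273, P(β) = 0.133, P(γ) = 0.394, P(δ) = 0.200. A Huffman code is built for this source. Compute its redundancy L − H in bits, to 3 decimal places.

0.047 bits

Entropy H = −Σ p log₂ p ≈ 1.8922 bits.
Huffman merges: 133/1000+1/5→333/1000; 273/1000+333/1000→303/500; 197/500+303/500→1. L = 1939/1000 ≈ 1.9390.
L − H = 1.9390 − 1.8922 = 0.047 bits.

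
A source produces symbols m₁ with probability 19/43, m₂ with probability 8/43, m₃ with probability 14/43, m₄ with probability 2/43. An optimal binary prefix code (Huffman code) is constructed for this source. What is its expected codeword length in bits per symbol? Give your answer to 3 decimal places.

1.791 bits/symbol

Repeatedly combine the two least-probable nodes; the expected code length is the sum of the merged weights.
merge 2/43 + 8/43 → 10/43
merge 10/43 + 14/43 → 24/43
merge 19/43 + 24/43 → 1
L = 10/43 + 24/43 + 1 = 77/43 ≈ 1.791 bits/symbol.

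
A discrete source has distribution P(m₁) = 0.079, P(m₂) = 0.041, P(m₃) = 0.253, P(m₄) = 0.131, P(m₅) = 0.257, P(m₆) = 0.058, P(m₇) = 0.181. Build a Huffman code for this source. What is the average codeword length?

2.586 bits/symbol

Repeatedly combine the two least-probable nodes; the expected code length is the sum of the merged weights.
merge 41/1000 + 29/500 → 99/1000
merge 79/1000 + 99/1000 → 89/500
merge 131/1000 + 89/500 → 309/1000
merge 181/1000 + 253/1000 → 217/500
merge 257/1000 + 309/1000 → 283/500
merge 217/500 + 283/500 → 1
L = 99/1000 + 89/500 + 309/1000 + 217/500 + 283/500 + 1 = 1293/500 = 2.586 bits/symbol.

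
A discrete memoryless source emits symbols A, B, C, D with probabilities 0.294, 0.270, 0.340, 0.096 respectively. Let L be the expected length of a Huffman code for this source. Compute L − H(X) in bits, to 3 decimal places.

Entropy H = −Σ p log₂ p ≈ 1.8830 bits.
Huffman merges: 12/125+27/100→183/500; 147/500+17/50→317/500; 183/500+317/500→1. L = 2 ≈ 2.0000.
L − H = 2.0000 − 1.8830 = 0.117 bits.

0.117 bits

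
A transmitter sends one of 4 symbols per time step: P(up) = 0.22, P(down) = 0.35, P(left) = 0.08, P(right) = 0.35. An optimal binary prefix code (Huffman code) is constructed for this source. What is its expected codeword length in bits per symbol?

Repeatedly combine the two least-probable nodes; the expected code length is the sum of the merged weights.
merge 2/25 + 11/50 → 3/10
merge 3/10 + 7/20 → 13/20
merge 7/20 + 13/20 → 1
L = 3/10 + 13/20 + 1 = 39/20 = 1.95 bits/symbol.

1.95 bits/symbol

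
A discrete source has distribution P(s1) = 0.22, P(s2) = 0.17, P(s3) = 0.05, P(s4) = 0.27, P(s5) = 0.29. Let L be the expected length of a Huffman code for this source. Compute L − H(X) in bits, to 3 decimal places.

0.061 bits

Entropy H = −Σ p log₂ p ≈ 2.1592 bits.
Huffman merges: 1/20+17/100→11/50; 11/50+11/50→11/25; 27/100+29/100→14/25; 11/25+14/25→1. L = 111/50 ≈ 2.2200.
L − H = 2.2200 − 2.1592 = 0.061 bits.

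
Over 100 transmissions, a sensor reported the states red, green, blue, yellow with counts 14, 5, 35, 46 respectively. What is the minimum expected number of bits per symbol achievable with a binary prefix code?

1.73 bits/symbol

Probabilities are the counts divided by 100.
Repeatedly combine the two least-probable nodes; the expected code length is the sum of the merged weights.
merge 1/20 + 7/50 → 19/100
merge 19/100 + 7/20 → 27/50
merge 23/50 + 27/50 → 1
L = 19/100 + 27/50 + 1 = 173/100 = 1.73 bits/symbol.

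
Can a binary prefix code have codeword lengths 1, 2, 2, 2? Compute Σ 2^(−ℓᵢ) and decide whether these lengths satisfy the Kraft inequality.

1.25; no

With common denominator 2^2 = 4: Σ 2^(−ℓᵢ) = 2/4 + 1/4 + 1/4 + 1/4 = 5/4 = 1.25.
Kraft's inequality requires Σ ≤ 1; here Σ = 1.25 > 1, so no such prefix code exists.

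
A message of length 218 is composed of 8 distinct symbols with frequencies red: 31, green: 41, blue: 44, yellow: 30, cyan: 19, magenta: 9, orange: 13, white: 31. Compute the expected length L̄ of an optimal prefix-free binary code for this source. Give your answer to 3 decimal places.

2.899 bits/symbol

Probabilities are the counts divided by 218.
Repeatedly combine the two least-probable nodes; the expected code length is the sum of the merged weights.
merge 9/218 + 13/218 → 11/109
merge 19/218 + 11/109 → 41/218
merge 15/109 + 31/218 → 61/218
merge 31/218 + 41/218 → 36/109
merge 41/218 + 22/109 → 85/218
merge 61/218 + 36/109 → 133/218
merge 85/218 + 133/218 → 1
L = 11/109 + 41/218 + 61/218 + 36/109 + 85/218 + 133/218 + 1 = 316/109 ≈ 2.899 bits/symbol.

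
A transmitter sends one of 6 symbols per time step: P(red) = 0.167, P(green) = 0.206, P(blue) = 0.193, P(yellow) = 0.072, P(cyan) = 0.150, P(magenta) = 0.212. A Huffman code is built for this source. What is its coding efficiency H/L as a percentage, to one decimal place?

97.5%

Entropy H = −Σ p log₂ p ≈ 2.5171 bits.
Huffman merges: 9/125+3/20→111/500; 167/1000+193/1000→9/25; 103/500+53/250→209/500; 111/500+9/25→291/500; 209/500+291/500→1. L = 1291/500 ≈ 2.5820.
Efficiency = H/L = 2.5171/2.5820 = 97.5%.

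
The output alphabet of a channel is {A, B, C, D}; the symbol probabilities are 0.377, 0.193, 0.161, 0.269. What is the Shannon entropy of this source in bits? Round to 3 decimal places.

H = −Σ pᵢ log₂ pᵢ.
−0.377·log₂(0.377) = 0.5306
−0.193·log₂(0.193) = 0.4581
−0.161·log₂(0.161) = 0.4242
−0.269·log₂(0.269) = 0.5096
Sum ≈ 1.9224 → 1.922 bits.

1.922 bits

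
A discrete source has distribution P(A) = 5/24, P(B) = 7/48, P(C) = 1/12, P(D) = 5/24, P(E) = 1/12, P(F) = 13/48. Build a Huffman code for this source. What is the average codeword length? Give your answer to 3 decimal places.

2.479 bits/symbol

Repeatedly combine the two least-probable nodes; the expected code length is the sum of the merged weights.
merge 1/12 + 1/12 → 1/6
merge 7/48 + 1/6 → 5/16
merge 5/24 + 5/24 → 5/12
merge 13/48 + 5/16 → 7/12
merge 5/12 + 7/12 → 1
L = 1/6 + 5/16 + 5/12 + 7/12 + 1 = 119/48 ≈ 2.479 bits/symbol.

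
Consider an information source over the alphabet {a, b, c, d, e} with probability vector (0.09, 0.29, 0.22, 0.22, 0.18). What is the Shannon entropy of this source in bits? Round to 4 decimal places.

H = −Σ pᵢ log₂ pᵢ.
−0.09·log₂(0.09) = 0.3127
−0.29·log₂(0.29) = 0.5179
−0.22·log₂(0.22) = 0.4806
−0.22·log₂(0.22) = 0.4806
−0.18·log₂(0.18) = 0.4453
Sum ≈ 2.2370 → 2.2370 bits.

2.2370 bits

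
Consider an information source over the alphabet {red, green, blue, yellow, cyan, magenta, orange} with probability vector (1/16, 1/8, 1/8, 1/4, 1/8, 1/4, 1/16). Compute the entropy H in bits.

2.625 bits

Each probability is a power of 1/2, so log₂(1/p) is an integer.
H = Σ p·log₂(1/p) = 1/16·4 + 1/8·3 + 1/8·3 + 1/4·2 + 1/8·3 + 1/4·2 + 1/16·4 = 2.625 bits.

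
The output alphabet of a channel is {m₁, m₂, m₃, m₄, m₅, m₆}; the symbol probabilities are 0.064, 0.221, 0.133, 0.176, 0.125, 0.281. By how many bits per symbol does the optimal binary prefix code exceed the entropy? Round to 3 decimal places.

Entropy H = −Σ p log₂ p ≈ 2.4529 bits.
Huffman merges: 8/125+1/8→189/1000; 133/1000+22/125→309/1000; 189/1000+221/1000→41/100; 281/1000+309/1000→59/100; 41/100+59/100→1. L = 1249/500 ≈ 2.4980.
L − H = 2.4980 − 2.4529 = 0.045 bits.

0.045 bits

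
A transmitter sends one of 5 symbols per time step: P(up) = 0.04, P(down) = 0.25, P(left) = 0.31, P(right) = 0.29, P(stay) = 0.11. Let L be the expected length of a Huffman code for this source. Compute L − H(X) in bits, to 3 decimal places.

0.072 bits

Entropy H = −Σ p log₂ p ≈ 2.0777 bits.
Huffman merges: 1/25+11/100→3/20; 3/20+1/4→2/5; 29/100+31/100→3/5; 2/5+3/5→1. L = 43/20 ≈ 2.1500.
L − H = 2.1500 − 2.0777 = 0.072 bits.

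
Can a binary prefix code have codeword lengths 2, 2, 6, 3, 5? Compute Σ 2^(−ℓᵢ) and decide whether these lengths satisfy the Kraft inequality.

With common denominator 2^6 = 64: Σ 2^(−ℓᵢ) = 16/64 + 16/64 + 1/64 + 8/64 + 2/64 = 43/64 = 0.671875.
Kraft's inequality requires Σ ≤ 1; here Σ = 0.671875 ≤ 1, so such a prefix code exists.

0.671875; yes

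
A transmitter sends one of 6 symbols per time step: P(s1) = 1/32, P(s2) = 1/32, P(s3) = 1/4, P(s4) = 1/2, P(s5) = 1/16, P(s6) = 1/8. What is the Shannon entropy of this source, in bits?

1.9375 bits

Each probability is a power of 1/2, so log₂(1/p) is an integer.
H = Σ p·log₂(1/p) = 1/32·5 + 1/32·5 + 1/4·2 + 1/2·1 + 1/16·4 + 1/8·3 = 1.9375 bits.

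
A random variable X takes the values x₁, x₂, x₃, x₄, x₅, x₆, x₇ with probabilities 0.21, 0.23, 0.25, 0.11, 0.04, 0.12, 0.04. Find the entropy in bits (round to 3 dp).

2.549 bits

H = −Σ pᵢ log₂ pᵢ.
−0.21·log₂(0.21) = 0.4728
−0.23·log₂(0.23) = 0.4877
−0.25·log₂(0.25) = 0.5000
−0.11·log₂(0.11) = 0.3503
−0.04·log₂(0.04) = 0.1858
−0.12·log₂(0.12) = 0.3671
−0.04·log₂(0.04) = 0.1858
Sum ≈ 2.5494 → 2.549 bits.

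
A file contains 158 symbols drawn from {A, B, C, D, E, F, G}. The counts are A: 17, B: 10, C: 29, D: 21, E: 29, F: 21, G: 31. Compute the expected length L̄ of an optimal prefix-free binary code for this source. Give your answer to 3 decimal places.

Probabilities are the counts divided by 158.
Repeatedly combine the two least-probable nodes; the expected code length is the sum of the merged weights.
merge 5/79 + 17/158 → 27/158
merge 21/158 + 21/158 → 21/79
merge 27/158 + 29/158 → 28/79
merge 29/158 + 31/158 → 30/79
merge 21/79 + 28/79 → 49/79
merge 30/79 + 49/79 → 1
L = 27/158 + 21/79 + 28/79 + 30/79 + 49/79 + 1 = 441/158 ≈ 2.791 bits/symbol.

2.791 bits/symbol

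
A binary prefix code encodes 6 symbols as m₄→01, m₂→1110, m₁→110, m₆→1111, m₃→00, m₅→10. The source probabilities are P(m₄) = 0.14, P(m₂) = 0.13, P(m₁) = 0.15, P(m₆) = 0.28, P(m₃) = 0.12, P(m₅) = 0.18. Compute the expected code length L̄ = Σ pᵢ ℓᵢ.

L̄ = Σ pᵢ·ℓᵢ = 0.14·2 + 0.13·4 + 0.15·3 + 0.28·4 + 0.12·2 + 0.18·2 = 2.97 bits/symbol.

2.97 bits/symbol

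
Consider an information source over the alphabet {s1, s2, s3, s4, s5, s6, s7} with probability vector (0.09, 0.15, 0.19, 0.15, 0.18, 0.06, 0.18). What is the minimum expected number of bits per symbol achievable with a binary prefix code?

Repeatedly combine the two least-probable nodes; the expected code length is the sum of the merged weights.
merge 3/50 + 9/100 → 3/20
merge 3/20 + 3/20 → 3/10
merge 3/20 + 9/50 → 33/100
merge 9/50 + 19/100 → 37/100
merge 3/10 + 33/100 → 63/100
merge 37/100 + 63/100 → 1
L = 3/20 + 3/10 + 33/100 + 37/100 + 63/100 + 1 = 139/50 = 2.78 bits/symbol.

2.78 bits/symbol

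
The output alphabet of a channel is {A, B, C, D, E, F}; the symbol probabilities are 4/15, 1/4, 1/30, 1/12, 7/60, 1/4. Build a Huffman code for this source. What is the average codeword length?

2.35 bits/symbol

Repeatedly combine the two least-probable nodes; the expected code length is the sum of the merged weights.
merge 1/30 + 1/12 → 7/60
merge 7/60 + 7/60 → 7/30
merge 7/30 + 1/4 → 29/60
merge 1/4 + 4/15 → 31/60
merge 29/60 + 31/60 → 1
L = 7/60 + 7/30 + 29/60 + 31/60 + 1 = 47/20 = 2.35 bits/symbol.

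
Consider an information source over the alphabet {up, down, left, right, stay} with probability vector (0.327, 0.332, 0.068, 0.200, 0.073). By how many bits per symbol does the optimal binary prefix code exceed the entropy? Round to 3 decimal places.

Entropy H = −Σ p log₂ p ≈ 2.0592 bits.
Huffman merges: 17/250+73/1000→141/1000; 141/1000+1/5→341/1000; 327/1000+83/250→659/1000; 341/1000+659/1000→1. L = 2141/1000 ≈ 2.1410.
L − H = 2.1410 − 2.0592 = 0.082 bits.

0.082 bits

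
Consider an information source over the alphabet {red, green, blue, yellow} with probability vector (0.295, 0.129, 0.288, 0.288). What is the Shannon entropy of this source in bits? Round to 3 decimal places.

1.935 bits

H = −Σ pᵢ log₂ pᵢ.
−0.295·log₂(0.295) = 0.5196
−0.129·log₂(0.129) = 0.3811
−0.288·log₂(0.288) = 0.5172
−0.288·log₂(0.288) = 0.5172
Sum ≈ 1.9351 → 1.935 bits.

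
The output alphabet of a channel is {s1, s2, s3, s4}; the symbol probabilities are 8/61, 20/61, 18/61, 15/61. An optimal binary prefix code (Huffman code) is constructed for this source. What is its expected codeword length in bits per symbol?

2 bits/symbol

Repeatedly combine the two least-probable nodes; the expected code length is the sum of the merged weights.
merge 8/61 + 15/61 → 23/61
merge 18/61 + 20/61 → 38/61
merge 23/61 + 38/61 → 1
L = 23/61 + 38/61 + 1 = 2 bits/symbol.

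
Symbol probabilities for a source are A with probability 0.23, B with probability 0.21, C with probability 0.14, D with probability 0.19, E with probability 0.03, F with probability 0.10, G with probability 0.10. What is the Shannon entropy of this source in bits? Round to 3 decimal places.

H = −Σ pᵢ log₂ pᵢ.
−0.23·log₂(0.23) = 0.4877
−0.21·log₂(0.21) = 0.4728
−0.14·log₂(0.14) = 0.3971
−0.19·log₂(0.19) = 0.4552
−0.03·log₂(0.03) = 0.1518
−0.10·log₂(0.10) = 0.3322
−0.10·log₂(0.10) = 0.3322
Sum ≈ 2.6290 → 2.629 bits.

2.629 bits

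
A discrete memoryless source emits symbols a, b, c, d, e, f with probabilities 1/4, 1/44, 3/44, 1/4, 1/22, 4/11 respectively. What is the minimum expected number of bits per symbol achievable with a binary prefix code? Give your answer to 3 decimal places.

Repeatedly combine the two least-probable nodes; the expected code length is the sum of the merged weights.
merge 1/44 + 1/22 → 3/44
merge 3/44 + 3/44 → 3/22
merge 3/22 + 1/4 → 17/44
merge 1/4 + 4/11 → 27/44
merge 17/44 + 27/44 → 1
L = 3/44 + 3/22 + 17/44 + 27/44 + 1 = 97/44 ≈ 2.205 bits/symbol.

2.205 bits/symbol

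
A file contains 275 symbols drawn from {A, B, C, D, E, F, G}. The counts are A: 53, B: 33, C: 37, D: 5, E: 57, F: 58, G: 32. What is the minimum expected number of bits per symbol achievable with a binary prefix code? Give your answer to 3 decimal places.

Probabilities are the counts divided by 275.
Repeatedly combine the two least-probable nodes; the expected code length is the sum of the merged weights.
merge 1/55 + 32/275 → 37/275
merge 3/25 + 37/275 → 14/55
merge 37/275 + 53/275 → 18/55
merge 57/275 + 58/275 → 23/55
merge 14/55 + 18/55 → 32/55
merge 23/55 + 32/55 → 1
L = 37/275 + 14/55 + 18/55 + 23/55 + 32/55 + 1 = 747/275 ≈ 2.716 bits/symbol.

2.716 bits/symbol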